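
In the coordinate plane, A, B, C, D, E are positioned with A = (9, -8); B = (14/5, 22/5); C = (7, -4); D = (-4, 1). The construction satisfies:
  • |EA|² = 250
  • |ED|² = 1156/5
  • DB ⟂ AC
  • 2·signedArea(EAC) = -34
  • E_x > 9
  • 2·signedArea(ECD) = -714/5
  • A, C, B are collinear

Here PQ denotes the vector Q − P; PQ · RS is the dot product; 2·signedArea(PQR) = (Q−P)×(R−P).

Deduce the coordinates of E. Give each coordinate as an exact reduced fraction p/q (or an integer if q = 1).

E = (48/5, 39/5)

1. E_x = 48/5  [2·signedArea(EAC) = -34 ∩ 2·signedArea(ECD) = -714/5]
2. E_y = 39/5  [2·signedArea(EAC) = -34 ∩ 2·signedArea(ECD) = -714/5]
   → E = (48/5, 39/5)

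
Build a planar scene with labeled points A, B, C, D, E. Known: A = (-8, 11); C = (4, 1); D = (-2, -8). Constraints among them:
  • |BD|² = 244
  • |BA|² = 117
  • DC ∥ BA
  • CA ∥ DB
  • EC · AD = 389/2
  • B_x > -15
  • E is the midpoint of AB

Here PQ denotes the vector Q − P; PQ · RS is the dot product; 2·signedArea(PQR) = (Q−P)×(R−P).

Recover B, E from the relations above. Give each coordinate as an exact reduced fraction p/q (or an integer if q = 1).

1. B_x = -14  [DC ∥ BA ∩ CA ∥ DB]
2. B_y = 2  [DC ∥ BA ∩ CA ∥ DB]
   → B = (-14, 2)
3. E_x = -11  [E is the midpoint of AB]
4. E_y = 13/2  [E is the midpoint of AB]
   → E = (-11, 13/2)

B = (-14, 2)
E = (-11, 13/2)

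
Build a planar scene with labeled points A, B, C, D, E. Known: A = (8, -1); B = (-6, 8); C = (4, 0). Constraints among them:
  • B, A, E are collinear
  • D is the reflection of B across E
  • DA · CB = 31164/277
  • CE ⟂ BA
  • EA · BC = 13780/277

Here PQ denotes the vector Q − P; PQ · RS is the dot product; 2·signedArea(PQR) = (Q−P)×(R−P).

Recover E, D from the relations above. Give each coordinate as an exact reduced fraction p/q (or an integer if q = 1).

D = (4274/277, -1600/277)
E = (1306/277, 308/277)

1. E_x = 1306/277  [B, A, E are collinear ∩ CE ⟂ BA]
2. E_y = 308/277  [B, A, E are collinear ∩ CE ⟂ BA]
   → E = (1306/277, 308/277)
3. D_x = 4274/277  [D is the reflection of B across E]
4. D_y = -1600/277  [D is the reflection of B across E]
   → D = (4274/277, -1600/277)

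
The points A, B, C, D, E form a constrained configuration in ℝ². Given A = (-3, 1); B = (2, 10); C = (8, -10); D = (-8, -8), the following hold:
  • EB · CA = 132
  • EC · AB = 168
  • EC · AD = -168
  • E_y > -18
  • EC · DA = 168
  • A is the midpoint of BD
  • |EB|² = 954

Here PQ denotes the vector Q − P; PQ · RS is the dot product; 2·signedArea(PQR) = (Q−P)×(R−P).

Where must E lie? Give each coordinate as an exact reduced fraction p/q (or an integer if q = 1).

E = (-13, -17)

1. E_x = -13  [EC · AD = -168 ∩ EB · CA = 132]
2. E_y = -17  [EC · AD = -168 ∩ EB · CA = 132]
   → E = (-13, -17)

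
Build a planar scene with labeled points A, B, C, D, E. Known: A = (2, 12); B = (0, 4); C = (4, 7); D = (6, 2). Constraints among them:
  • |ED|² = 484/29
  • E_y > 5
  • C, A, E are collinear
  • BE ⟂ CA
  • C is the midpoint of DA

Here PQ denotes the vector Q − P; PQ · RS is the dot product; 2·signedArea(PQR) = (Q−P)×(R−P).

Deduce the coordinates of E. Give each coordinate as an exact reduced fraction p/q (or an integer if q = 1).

1. E_x = 130/29  [C, A, E are collinear ∩ BE ⟂ CA]
2. E_y = 168/29  [C, A, E are collinear ∩ BE ⟂ CA]
   → E = (130/29, 168/29)

E = (130/29, 168/29)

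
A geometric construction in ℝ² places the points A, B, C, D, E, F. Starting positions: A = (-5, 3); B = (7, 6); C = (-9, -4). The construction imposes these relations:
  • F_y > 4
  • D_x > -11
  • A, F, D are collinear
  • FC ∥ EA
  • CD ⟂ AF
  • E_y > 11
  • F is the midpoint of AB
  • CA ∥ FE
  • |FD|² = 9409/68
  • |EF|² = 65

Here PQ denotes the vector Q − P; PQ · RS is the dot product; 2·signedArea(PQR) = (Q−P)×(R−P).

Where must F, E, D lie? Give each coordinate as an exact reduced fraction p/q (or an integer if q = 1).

1. F_x = 1  [F is the midpoint of AB]
2. F_y = 9/2  [F is the midpoint of AB]
   → F = (1, 9/2)
3. E_x = 5  [FC ∥ EA ∩ CA ∥ FE]
4. E_y = 23/2  [FC ∥ EA ∩ CA ∥ FE]
   → E = (5, 23/2)
5. D_x = -177/17  [A, F, D are collinear ∩ CD ⟂ AF]
6. D_y = 28/17  [A, F, D are collinear ∩ CD ⟂ AF]
   → D = (-177/17, 28/17)

D = (-177/17, 28/17)
E = (5, 23/2)
F = (1, 9/2)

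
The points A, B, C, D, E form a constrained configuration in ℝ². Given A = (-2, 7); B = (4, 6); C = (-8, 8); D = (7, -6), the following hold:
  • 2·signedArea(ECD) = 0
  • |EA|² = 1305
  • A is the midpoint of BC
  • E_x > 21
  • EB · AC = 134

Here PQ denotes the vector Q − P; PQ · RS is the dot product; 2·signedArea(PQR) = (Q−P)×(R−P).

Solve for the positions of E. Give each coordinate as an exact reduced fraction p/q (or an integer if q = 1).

1. E_x = 22  [2·signedArea(ECD) = 0 ∩ EB · AC = 134]
2. E_y = -20  [2·signedArea(ECD) = 0 ∩ EB · AC = 134]
   → E = (22, -20)

E = (22, -20)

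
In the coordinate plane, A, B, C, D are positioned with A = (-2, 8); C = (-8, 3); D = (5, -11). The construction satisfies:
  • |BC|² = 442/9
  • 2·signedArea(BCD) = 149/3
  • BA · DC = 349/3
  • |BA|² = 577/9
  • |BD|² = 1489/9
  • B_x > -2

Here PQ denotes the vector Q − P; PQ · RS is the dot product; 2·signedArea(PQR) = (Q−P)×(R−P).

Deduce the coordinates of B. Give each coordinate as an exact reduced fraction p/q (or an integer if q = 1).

B = (-5/3, 0)

1. B_x = -5/3  [BA · DC = 349/3 ∩ 2·signedArea(BCD) = 149/3]
2. B_y = 0  [BA · DC = 349/3 ∩ 2·signedArea(BCD) = 149/3]
   → B = (-5/3, 0)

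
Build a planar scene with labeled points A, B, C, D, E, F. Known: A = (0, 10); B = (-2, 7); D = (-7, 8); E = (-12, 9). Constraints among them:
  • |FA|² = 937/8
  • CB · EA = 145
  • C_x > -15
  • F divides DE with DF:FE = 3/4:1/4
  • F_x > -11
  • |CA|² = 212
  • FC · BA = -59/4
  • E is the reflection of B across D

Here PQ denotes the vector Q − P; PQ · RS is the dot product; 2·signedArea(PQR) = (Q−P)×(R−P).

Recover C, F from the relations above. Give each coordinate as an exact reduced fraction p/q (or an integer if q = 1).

C = (-14, 6)
F = (-43/4, 35/4)

1. F_x = -43/4  [F divides DE with DF:FE = 3/4:1/4]
2. F_y = 35/4  [F divides DE with DF:FE = 3/4:1/4]
   → F = (-43/4, 35/4)
3. C_x = -14  [CB · EA = 145 ∩ FC · BA = -59/4]
4. C_y = 6  [CB · EA = 145 ∩ FC · BA = -59/4]
   → C = (-14, 6)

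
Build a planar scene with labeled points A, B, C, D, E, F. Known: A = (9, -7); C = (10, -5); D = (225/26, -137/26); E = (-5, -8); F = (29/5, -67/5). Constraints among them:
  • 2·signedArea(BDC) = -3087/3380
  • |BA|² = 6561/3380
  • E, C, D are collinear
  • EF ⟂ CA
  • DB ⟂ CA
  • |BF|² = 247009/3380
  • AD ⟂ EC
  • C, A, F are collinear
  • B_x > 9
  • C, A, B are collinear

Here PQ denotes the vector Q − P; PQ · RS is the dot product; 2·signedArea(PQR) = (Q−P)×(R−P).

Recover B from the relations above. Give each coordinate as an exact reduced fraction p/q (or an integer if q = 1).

1. B_x = 1251/130  [C, A, B are collinear ∩ DB ⟂ CA]
2. B_y = -374/65  [C, A, B are collinear ∩ DB ⟂ CA]
   → B = (1251/130, -374/65)

B = (1251/130, -374/65)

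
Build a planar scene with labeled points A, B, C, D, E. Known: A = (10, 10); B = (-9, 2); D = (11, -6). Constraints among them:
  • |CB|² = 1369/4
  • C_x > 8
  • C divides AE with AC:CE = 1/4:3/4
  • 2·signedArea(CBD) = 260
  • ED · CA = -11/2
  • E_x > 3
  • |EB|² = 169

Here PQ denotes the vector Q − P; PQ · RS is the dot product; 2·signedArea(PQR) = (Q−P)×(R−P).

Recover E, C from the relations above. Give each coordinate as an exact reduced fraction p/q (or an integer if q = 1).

1. C_x = 17/2  [line 8·x + 20·y + -228 = 0 ∩ |CB|² = 1369/4]
2. C_y = 8  [line 8·x + 20·y + -228 = 0 ∩ |CB|² = 1369/4]
   → C = (17/2, 8)
3. E_x = 4  [ED · CA = -11/2 ∩ C divides AE with AC:CE = 1/4:3/4]
4. E_y = 2  [ED · CA = -11/2 ∩ C divides AE with AC:CE = 1/4:3/4]
   → E = (4, 2)

C = (17/2, 8)
E = (4, 2)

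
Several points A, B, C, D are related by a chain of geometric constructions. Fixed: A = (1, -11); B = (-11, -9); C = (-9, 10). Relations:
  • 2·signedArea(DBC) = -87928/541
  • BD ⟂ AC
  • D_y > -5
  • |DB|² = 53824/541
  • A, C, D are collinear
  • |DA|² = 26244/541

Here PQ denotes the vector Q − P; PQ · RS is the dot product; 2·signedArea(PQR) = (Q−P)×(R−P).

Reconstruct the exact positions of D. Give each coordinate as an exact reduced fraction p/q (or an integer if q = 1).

1. D_x = -1079/541  [A, C, D are collinear ∩ BD ⟂ AC]
2. D_y = -2549/541  [A, C, D are collinear ∩ BD ⟂ AC]
   → D = (-1079/541, -2549/541)

D = (-1079/541, -2549/541)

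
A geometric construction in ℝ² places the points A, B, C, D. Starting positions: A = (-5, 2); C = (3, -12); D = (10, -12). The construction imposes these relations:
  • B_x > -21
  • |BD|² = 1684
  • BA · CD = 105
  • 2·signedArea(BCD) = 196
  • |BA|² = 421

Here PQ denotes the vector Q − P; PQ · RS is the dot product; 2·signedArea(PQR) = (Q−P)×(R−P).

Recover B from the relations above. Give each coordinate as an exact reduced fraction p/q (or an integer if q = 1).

1. B_x = -20  [2·signedArea(BCD) = 196 ∩ BA · CD = 105]
2. B_y = 16  [2·signedArea(BCD) = 196 ∩ BA · CD = 105]
   → B = (-20, 16)

B = (-20, 16)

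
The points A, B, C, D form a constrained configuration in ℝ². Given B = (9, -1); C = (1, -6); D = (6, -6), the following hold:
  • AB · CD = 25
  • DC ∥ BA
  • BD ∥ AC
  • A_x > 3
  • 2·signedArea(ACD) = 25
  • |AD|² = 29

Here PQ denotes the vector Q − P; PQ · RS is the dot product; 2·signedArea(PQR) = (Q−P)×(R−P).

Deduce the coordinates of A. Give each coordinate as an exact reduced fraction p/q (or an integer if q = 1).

A = (4, -1)

1. A_x = 4  [BD ∥ AC ∩ DC ∥ BA]
2. A_y = -1  [BD ∥ AC ∩ DC ∥ BA]
   → A = (4, -1)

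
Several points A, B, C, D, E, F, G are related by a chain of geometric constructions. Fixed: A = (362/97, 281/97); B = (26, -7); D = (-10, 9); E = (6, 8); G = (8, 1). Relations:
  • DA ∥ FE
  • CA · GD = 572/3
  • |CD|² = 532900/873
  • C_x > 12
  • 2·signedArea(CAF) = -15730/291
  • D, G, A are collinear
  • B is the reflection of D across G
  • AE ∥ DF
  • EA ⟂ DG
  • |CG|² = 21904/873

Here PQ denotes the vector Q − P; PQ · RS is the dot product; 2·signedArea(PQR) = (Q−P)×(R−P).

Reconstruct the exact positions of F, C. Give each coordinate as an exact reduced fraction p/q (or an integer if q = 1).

C = (1220/97, -301/291)
F = (-750/97, 1368/97)

1. F_x = -750/97  [DA ∥ FE ∩ AE ∥ DF]
2. F_y = 1368/97  [DA ∥ FE ∩ AE ∥ DF]
   → F = (-750/97, 1368/97)
3. C_x = 1220/97  [CA · GD = 572/3 ∩ 2·signedArea(CAF) = -15730/291]
4. C_y = -301/291  [CA · GD = 572/3 ∩ 2·signedArea(CAF) = -15730/291]
   → C = (1220/97, -301/291)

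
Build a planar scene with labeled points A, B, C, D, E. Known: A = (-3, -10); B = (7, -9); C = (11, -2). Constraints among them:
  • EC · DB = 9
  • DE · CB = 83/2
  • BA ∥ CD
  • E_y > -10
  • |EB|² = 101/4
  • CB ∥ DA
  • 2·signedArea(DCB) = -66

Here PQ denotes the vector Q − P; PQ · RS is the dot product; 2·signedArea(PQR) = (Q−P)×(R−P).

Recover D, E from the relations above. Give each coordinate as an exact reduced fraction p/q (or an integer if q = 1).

1. D_x = 1  [CB ∥ DA ∩ BA ∥ CD]
2. D_y = -3  [CB ∥ DA ∩ BA ∥ CD]
   → D = (1, -3)
3. E_x = 2  [EC · DB = 9 ∩ DE · CB = 83/2]
4. E_y = -19/2  [EC · DB = 9 ∩ DE · CB = 83/2]
   → E = (2, -19/2)

D = (1, -3)
E = (2, -19/2)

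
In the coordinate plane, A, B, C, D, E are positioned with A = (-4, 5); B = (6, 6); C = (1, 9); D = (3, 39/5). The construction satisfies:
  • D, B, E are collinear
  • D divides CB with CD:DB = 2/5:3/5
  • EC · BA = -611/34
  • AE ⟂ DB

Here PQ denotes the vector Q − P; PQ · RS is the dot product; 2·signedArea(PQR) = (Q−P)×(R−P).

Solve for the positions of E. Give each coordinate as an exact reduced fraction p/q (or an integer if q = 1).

E = (-31/34, 345/34)

1. E_x = -31/34  [D, B, E are collinear ∩ AE ⟂ DB]
2. E_y = 345/34  [D, B, E are collinear ∩ AE ⟂ DB]
   → E = (-31/34, 345/34)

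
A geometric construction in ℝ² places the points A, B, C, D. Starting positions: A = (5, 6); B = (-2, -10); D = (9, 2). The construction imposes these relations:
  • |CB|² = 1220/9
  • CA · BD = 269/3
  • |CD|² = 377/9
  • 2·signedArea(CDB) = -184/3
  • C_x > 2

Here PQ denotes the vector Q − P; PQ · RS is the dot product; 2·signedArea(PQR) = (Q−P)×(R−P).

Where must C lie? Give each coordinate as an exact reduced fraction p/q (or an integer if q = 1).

C = (8/3, 2/3)

1. C_x = 8/3  [2·signedArea(CDB) = -184/3 ∩ CA · BD = 269/3]
2. C_y = 2/3  [2·signedArea(CDB) = -184/3 ∩ CA · BD = 269/3]
   → C = (8/3, 2/3)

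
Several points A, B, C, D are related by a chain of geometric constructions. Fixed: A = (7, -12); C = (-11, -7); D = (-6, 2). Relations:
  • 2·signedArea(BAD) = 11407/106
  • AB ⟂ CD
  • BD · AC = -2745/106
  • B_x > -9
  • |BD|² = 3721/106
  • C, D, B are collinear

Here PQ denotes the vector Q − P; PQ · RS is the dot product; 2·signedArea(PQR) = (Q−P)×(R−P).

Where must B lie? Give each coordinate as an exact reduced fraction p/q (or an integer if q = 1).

1. B_x = -941/106  [C, D, B are collinear ∩ AB ⟂ CD]
2. B_y = -337/106  [C, D, B are collinear ∩ AB ⟂ CD]
   → B = (-941/106, -337/106)

B = (-941/106, -337/106)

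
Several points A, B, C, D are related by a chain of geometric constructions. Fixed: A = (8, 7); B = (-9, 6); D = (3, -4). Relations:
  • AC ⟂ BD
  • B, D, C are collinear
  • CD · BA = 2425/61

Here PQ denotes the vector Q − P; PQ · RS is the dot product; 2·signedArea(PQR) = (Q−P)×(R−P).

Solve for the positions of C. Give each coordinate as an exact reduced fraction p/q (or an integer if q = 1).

C = (33/61, -119/61)

1. C_x = 33/61  [B, D, C are collinear ∩ AC ⟂ BD]
2. C_y = -119/61  [B, D, C are collinear ∩ AC ⟂ BD]
   → C = (33/61, -119/61)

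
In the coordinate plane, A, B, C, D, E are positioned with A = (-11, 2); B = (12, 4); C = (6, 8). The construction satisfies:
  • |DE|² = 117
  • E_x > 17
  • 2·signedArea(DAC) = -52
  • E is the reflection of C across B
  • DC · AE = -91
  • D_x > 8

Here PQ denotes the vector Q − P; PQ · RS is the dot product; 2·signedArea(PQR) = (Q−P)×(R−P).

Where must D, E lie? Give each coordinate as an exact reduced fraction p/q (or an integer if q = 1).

D = (9, 6)
E = (18, 0)

1. E_x = 18  [E is the reflection of C across B]
2. E_y = 0  [E is the reflection of C across B]
   → E = (18, 0)
3. D_x = 9  [2·signedArea(DAC) = -52 ∩ DC · AE = -91]
4. D_y = 6  [2·signedArea(DAC) = -52 ∩ DC · AE = -91]
   → D = (9, 6)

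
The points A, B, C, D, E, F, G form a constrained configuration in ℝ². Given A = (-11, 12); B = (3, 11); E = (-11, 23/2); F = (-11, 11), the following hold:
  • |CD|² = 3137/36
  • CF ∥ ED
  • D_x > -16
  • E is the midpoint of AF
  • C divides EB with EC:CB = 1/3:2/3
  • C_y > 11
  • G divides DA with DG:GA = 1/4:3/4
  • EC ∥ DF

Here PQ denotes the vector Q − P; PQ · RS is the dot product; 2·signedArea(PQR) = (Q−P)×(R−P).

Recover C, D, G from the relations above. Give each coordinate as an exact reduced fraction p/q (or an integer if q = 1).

1. C_x = -19/3  [C divides EB with EC:CB = 1/3:2/3]
2. C_y = 34/3  [C divides EB with EC:CB = 1/3:2/3]
   → C = (-19/3, 34/3)
3. D_x = -47/3  [EC ∥ DF ∩ CF ∥ ED]
4. D_y = 67/6  [EC ∥ DF ∩ CF ∥ ED]
   → D = (-47/3, 67/6)
5. G_x = -29/2  [G divides DA with DG:GA = 1/4:3/4]
6. G_y = 91/8  [G divides DA with DG:GA = 1/4:3/4]
   → G = (-29/2, 91/8)

C = (-19/3, 34/3)
D = (-47/3, 67/6)
G = (-29/2, 91/8)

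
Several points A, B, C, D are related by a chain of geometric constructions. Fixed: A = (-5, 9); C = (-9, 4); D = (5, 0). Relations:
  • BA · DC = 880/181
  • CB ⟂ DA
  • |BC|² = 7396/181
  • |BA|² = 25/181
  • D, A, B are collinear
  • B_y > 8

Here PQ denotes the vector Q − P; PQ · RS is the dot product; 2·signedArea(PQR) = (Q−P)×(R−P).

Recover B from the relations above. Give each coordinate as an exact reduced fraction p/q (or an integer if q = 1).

B = (-855/181, 1584/181)

1. B_x = -855/181  [D, A, B are collinear ∩ CB ⟂ DA]
2. B_y = 1584/181  [D, A, B are collinear ∩ CB ⟂ DA]
   → B = (-855/181, 1584/181)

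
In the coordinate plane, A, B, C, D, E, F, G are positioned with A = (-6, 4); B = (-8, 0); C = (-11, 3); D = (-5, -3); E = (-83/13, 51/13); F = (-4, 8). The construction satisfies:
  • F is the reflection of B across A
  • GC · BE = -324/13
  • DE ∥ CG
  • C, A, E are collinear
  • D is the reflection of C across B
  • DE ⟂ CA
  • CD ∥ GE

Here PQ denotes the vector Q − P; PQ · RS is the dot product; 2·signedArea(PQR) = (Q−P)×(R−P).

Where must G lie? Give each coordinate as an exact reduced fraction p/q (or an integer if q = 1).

G = (-161/13, 129/13)

1. G_x = -161/13  [CD ∥ GE ∩ DE ∥ CG]
2. G_y = 129/13  [CD ∥ GE ∩ DE ∥ CG]
   → G = (-161/13, 129/13)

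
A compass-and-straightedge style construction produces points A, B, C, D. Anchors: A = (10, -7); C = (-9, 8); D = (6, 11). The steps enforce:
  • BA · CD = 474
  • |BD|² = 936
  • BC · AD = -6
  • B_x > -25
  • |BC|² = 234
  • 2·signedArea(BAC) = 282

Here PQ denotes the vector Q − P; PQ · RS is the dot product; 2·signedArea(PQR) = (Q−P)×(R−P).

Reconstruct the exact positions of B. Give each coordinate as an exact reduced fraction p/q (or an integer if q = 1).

B = (-24, 5)

1. B_x = -24  [BA · CD = 474 ∩ BC · AD = -6]
2. B_y = 5  [BA · CD = 474 ∩ BC · AD = -6]
   → B = (-24, 5)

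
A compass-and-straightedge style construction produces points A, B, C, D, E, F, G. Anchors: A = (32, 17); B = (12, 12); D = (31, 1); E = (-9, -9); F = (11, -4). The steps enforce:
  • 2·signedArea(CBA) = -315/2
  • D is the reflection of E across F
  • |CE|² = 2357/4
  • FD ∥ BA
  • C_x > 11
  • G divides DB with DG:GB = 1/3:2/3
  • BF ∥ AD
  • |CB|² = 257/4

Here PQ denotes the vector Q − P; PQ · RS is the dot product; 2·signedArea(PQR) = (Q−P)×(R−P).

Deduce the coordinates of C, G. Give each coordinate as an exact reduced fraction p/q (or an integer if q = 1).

C = (23/2, 4)
G = (74/3, 14/3)

1. C_x = 23/2  [line -5·x + 20·y + -45/2 = 0 ∩ |CE|² = 2357/4]
2. C_y = 4  [line -5·x + 20·y + -45/2 = 0 ∩ |CE|² = 2357/4]
   → C = (23/2, 4)
3. G_x = 74/3  [G divides DB with DG:GB = 1/3:2/3]
4. G_y = 14/3  [G divides DB with DG:GB = 1/3:2/3]
   → G = (74/3, 14/3)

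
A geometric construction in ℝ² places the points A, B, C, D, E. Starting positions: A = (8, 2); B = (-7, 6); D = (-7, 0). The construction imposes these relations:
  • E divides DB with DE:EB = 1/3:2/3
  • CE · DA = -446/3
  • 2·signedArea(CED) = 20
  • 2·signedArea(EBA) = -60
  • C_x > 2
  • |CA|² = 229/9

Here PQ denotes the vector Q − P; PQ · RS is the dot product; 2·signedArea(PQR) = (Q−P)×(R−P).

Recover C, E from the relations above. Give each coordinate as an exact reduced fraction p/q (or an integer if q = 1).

1. E_x = -7  [E divides DB with DE:EB = 1/3:2/3]
2. E_y = 2  [E divides DB with DE:EB = 1/3:2/3]
   → E = (-7, 2)
3. C_x = 3  [2·signedArea(CED) = 20 ∩ CE · DA = -446/3]
4. C_y = 4/3  [2·signedArea(CED) = 20 ∩ CE · DA = -446/3]
   → C = (3, 4/3)

C = (3, 4/3)
E = (-7, 2)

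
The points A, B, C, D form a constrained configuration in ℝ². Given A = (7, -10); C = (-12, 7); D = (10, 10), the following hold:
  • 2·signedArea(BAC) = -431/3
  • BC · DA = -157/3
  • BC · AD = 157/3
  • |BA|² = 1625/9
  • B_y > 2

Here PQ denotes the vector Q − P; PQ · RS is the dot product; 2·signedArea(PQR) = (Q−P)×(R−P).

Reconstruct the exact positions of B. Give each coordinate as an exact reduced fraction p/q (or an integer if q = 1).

1. B_x = 5/3  [BC · DA = -157/3 ∩ 2·signedArea(BAC) = -431/3]
2. B_y = 7/3  [BC · DA = -157/3 ∩ 2·signedArea(BAC) = -431/3]
   → B = (5/3, 7/3)

B = (5/3, 7/3)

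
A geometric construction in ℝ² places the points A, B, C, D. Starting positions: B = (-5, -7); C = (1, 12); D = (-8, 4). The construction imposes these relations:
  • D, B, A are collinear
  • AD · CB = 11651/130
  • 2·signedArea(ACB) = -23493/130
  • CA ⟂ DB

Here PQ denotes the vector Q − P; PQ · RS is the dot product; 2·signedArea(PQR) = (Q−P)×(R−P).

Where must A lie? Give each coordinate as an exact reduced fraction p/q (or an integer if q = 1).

1. A_x = -1223/130  [D, B, A are collinear ∩ CA ⟂ DB]
2. A_y = 1191/130  [D, B, A are collinear ∩ CA ⟂ DB]
   → A = (-1223/130, 1191/130)

A = (-1223/130, 1191/130)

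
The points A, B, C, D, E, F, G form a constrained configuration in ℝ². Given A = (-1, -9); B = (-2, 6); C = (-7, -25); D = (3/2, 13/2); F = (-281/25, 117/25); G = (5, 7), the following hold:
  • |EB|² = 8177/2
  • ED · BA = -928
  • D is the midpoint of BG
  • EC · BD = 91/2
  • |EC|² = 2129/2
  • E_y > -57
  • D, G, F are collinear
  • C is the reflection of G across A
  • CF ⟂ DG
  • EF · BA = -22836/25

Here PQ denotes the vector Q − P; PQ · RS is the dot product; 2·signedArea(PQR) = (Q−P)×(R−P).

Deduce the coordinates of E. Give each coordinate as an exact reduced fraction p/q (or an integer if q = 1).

E = (-31/2, -113/2)

1. E_x = -31/2  [ED · BA = -928 ∩ EC · BD = 91/2]
2. E_y = -113/2  [ED · BA = -928 ∩ EC · BD = 91/2]
   → E = (-31/2, -113/2)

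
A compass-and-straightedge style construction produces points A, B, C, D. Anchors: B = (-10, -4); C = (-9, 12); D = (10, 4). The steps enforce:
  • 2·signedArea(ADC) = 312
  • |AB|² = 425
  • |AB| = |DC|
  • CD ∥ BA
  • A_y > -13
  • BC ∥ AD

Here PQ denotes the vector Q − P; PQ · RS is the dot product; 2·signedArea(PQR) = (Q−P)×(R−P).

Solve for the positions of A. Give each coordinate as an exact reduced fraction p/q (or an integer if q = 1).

A = (9, -12)

1. A_x = 9  [BC ∥ AD ∩ CD ∥ BA]
2. A_y = -12  [BC ∥ AD ∩ CD ∥ BA]
   → A = (9, -12)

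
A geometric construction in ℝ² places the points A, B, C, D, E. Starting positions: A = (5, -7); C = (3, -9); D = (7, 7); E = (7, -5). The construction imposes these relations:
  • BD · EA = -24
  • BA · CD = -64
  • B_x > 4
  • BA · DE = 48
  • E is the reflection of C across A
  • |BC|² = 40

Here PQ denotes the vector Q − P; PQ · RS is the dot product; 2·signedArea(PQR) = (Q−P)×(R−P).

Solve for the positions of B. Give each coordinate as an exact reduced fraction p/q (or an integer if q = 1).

1. B_x = 5  [BA · CD = -64 ∩ BA · DE = 48]
2. B_y = -3  [BA · CD = -64 ∩ BA · DE = 48]
   → B = (5, -3)

B = (5, -3)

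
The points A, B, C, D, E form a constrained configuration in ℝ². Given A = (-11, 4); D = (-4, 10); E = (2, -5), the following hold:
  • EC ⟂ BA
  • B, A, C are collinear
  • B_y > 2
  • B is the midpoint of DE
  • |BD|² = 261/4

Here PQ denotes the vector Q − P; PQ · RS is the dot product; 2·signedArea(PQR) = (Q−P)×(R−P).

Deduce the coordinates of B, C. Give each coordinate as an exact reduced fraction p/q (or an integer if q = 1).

1. B_x = -1  [B is the midpoint of DE]
2. B_y = 5/2  [B is the midpoint of DE]
   → B = (-1, 5/2)
3. C_x = 1241/409  [B, A, C are collinear ∩ EC ⟂ BA]
4. C_y = 775/409  [B, A, C are collinear ∩ EC ⟂ BA]
   → C = (1241/409, 775/409)

B = (-1, 5/2)
C = (1241/409, 775/409)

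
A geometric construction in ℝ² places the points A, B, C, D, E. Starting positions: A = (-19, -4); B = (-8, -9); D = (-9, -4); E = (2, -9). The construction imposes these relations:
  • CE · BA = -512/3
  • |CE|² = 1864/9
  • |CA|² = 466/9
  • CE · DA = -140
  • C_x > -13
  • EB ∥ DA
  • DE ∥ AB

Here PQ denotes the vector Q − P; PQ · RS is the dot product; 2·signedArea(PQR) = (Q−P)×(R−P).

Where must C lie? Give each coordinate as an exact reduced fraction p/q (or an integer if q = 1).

C = (-12, -17/3)

1. C_x = -12  [CE · DA = -140 ∩ CE · BA = -512/3]
2. C_y = -17/3  [CE · DA = -140 ∩ CE · BA = -512/3]
   → C = (-12, -17/3)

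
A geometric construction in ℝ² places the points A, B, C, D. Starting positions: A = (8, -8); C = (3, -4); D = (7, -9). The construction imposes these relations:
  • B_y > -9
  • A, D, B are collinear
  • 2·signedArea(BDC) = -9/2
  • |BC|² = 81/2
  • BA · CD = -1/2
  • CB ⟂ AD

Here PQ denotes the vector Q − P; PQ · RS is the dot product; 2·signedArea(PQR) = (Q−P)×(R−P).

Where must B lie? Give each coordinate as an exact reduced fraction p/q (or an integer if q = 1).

1. B_x = 15/2  [A, D, B are collinear ∩ CB ⟂ AD]
2. B_y = -17/2  [A, D, B are collinear ∩ CB ⟂ AD]
   → B = (15/2, -17/2)

B = (15/2, -17/2)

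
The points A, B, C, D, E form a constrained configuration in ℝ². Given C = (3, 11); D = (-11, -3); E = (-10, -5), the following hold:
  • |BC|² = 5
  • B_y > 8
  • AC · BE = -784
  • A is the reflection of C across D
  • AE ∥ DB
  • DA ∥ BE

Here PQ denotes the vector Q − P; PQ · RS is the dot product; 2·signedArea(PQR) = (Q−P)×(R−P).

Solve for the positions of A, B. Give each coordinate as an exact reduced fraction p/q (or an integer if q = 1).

A = (-25, -17)
B = (4, 9)

1. A_x = -25  [A is the reflection of C across D]
2. A_y = -17  [A is the reflection of C across D]
   → A = (-25, -17)
3. B_x = 4  [DA ∥ BE ∩ AE ∥ DB]
4. B_y = 9  [DA ∥ BE ∩ AE ∥ DB]
   → B = (4, 9)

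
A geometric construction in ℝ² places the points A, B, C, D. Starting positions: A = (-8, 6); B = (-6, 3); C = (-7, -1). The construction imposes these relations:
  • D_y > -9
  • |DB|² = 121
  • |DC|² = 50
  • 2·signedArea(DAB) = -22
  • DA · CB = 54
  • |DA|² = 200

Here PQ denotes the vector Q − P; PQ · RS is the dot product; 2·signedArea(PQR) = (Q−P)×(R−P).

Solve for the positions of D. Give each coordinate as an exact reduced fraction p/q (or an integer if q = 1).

1. D_x = -6  [2·signedArea(DAB) = -22 ∩ DA · CB = 54]
2. D_y = -8  [2·signedArea(DAB) = -22 ∩ DA · CB = 54]
   → D = (-6, -8)

D = (-6, -8)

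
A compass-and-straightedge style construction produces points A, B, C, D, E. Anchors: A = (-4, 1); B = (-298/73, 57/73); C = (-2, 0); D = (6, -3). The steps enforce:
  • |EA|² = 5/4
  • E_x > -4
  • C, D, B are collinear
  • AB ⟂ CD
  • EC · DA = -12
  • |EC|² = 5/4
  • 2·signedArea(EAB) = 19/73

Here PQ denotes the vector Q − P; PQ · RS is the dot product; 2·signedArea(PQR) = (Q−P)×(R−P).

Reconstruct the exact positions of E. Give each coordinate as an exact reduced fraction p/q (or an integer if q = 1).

E = (-3, 1/2)

1. E_x = -3  [2·signedArea(EAB) = 19/73 ∩ EC · DA = -12]
2. E_y = 1/2  [2·signedArea(EAB) = 19/73 ∩ EC · DA = -12]
   → E = (-3, 1/2)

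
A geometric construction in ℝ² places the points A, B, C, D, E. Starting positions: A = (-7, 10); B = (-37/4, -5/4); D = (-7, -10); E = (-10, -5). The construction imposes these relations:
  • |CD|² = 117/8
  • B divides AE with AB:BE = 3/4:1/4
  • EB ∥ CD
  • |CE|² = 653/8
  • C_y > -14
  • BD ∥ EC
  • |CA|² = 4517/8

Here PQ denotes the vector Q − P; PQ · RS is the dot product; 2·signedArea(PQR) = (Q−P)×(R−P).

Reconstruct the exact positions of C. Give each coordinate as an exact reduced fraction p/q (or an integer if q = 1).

C = (-31/4, -55/4)

1. C_x = -31/4  [EB ∥ CD ∩ BD ∥ EC]
2. C_y = -55/4  [EB ∥ CD ∩ BD ∥ EC]
   → C = (-31/4, -55/4)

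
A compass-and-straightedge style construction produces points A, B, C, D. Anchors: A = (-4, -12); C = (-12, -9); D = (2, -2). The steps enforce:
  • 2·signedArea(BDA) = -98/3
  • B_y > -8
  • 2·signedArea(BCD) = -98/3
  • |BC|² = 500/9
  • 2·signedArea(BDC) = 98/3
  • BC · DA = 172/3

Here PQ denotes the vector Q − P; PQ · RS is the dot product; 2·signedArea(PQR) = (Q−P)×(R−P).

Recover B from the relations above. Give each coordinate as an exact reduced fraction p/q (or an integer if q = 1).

B = (-14/3, -23/3)

1. B_x = -14/3  [2·signedArea(BCD) = -98/3 ∩ 2·signedArea(BDA) = -98/3]
2. B_y = -23/3  [2·signedArea(BCD) = -98/3 ∩ 2·signedArea(BDA) = -98/3]
   → B = (-14/3, -23/3)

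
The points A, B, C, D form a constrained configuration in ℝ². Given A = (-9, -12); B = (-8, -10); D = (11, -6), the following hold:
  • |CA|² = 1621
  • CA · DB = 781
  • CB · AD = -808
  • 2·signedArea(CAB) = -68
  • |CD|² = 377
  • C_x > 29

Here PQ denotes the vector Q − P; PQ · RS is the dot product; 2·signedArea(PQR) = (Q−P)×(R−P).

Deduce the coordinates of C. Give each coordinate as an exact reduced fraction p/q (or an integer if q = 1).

1. C_x = 30  [CB · AD = -808 ∩ CA · DB = 781]
2. C_y = -2  [CB · AD = -808 ∩ CA · DB = 781]
   → C = (30, -2)

C = (30, -2)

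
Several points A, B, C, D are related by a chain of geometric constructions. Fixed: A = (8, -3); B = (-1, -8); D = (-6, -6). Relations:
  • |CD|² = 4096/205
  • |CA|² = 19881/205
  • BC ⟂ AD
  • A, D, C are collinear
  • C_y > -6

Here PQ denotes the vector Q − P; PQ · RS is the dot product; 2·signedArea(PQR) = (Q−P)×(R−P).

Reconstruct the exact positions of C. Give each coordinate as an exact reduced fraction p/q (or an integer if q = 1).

C = (-334/205, -1038/205)

1. C_x = -334/205  [A, D, C are collinear ∩ BC ⟂ AD]
2. C_y = -1038/205  [A, D, C are collinear ∩ BC ⟂ AD]
   → C = (-334/205, -1038/205)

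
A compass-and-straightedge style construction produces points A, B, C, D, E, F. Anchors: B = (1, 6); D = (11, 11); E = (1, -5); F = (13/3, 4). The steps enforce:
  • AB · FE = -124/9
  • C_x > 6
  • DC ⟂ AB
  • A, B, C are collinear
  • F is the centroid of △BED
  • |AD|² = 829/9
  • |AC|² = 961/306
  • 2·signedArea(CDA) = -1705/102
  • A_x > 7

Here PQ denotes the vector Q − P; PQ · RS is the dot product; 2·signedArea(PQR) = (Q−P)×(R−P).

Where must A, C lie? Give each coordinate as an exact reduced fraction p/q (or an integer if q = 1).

1. A_x = 23/3  [line 10/3·x + 9·y + -392/9 = 0 ∩ |AD|² = 829/9]
2. A_y = 2  [line 10/3·x + 9·y + -392/9 = 0 ∩ |AD|² = 829/9]
   → A = (23/3, 2)
3. C_x = 209/34  [A, B, C are collinear ∩ DC ⟂ AB]
4. C_y = 99/34  [A, B, C are collinear ∩ DC ⟂ AB]
   → C = (209/34, 99/34)

A = (23/3, 2)
C = (209/34, 99/34)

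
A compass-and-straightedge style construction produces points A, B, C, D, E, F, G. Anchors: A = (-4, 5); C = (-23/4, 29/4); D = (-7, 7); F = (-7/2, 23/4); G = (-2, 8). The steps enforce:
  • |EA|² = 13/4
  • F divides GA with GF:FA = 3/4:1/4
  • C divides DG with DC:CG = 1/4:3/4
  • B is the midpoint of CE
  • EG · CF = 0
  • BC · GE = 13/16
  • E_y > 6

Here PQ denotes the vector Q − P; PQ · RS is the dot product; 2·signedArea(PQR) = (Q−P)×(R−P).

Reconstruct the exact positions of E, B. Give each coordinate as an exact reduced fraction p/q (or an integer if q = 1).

1. E_x = -3  [line -9/4·x + 3/2·y + -33/2 = 0 ∩ |EA|² = 13/4]
2. E_y = 13/2  [line -9/4·x + 3/2·y + -33/2 = 0 ∩ |EA|² = 13/4]
   → E = (-3, 13/2)
3. B_x = -35/8  [B is the midpoint of CE]
4. B_y = 55/8  [B is the midpoint of CE]
   → B = (-35/8, 55/8)

B = (-35/8, 55/8)
E = (-3, 13/2)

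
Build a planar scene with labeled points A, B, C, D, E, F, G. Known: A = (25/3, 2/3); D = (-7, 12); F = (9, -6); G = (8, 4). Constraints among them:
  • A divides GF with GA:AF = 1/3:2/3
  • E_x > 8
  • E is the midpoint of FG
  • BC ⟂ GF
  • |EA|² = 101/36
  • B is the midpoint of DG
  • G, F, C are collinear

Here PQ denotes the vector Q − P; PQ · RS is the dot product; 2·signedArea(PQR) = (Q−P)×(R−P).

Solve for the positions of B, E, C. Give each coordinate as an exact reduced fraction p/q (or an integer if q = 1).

1. B_x = 1/2  [B is the midpoint of DG]
2. B_y = 8  [B is the midpoint of DG]
   → B = (1/2, 8)
3. E_x = 17/2  [E is the midpoint of FG]
4. E_y = -1  [E is the midpoint of FG]
   → E = (17/2, -1)
5. C_x = 1521/202  [G, F, C are collinear ∩ BC ⟂ GF]
6. C_y = 879/101  [G, F, C are collinear ∩ BC ⟂ GF]
   → C = (1521/202, 879/101)

B = (1/2, 8)
C = (1521/202, 879/101)
E = (17/2, -1)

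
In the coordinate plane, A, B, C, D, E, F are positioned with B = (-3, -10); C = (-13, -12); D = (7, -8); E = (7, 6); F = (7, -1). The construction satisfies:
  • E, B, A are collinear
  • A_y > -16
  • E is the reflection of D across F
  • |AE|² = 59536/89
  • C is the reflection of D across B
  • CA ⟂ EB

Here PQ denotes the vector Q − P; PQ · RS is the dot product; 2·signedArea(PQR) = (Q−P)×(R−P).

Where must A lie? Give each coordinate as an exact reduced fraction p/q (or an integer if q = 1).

A = (-597/89, -1418/89)

1. A_x = -597/89  [E, B, A are collinear ∩ CA ⟂ EB]
2. A_y = -1418/89  [E, B, A are collinear ∩ CA ⟂ EB]
   → A = (-597/89, -1418/89)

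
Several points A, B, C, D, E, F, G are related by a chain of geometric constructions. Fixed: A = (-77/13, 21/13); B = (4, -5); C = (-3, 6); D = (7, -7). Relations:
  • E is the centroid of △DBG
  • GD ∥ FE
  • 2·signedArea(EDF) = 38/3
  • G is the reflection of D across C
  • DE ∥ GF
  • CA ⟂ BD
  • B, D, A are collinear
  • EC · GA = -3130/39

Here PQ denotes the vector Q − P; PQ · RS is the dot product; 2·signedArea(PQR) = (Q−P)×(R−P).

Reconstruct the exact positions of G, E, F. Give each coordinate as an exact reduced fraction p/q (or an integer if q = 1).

E = (-2/3, 7/3)
F = (-62/3, 85/3)
G = (-13, 19)

1. G_x = -13  [G is the reflection of D across C]
2. G_y = 19  [G is the reflection of D across C]
   → G = (-13, 19)
3. E_x = -2/3  [E is the centroid of △DBG]
4. E_y = 7/3  [E is the centroid of △DBG]
   → E = (-2/3, 7/3)
5. F_x = -62/3  [GD ∥ FE ∩ DE ∥ GF]
6. F_y = 85/3  [GD ∥ FE ∩ DE ∥ GF]
   → F = (-62/3, 85/3)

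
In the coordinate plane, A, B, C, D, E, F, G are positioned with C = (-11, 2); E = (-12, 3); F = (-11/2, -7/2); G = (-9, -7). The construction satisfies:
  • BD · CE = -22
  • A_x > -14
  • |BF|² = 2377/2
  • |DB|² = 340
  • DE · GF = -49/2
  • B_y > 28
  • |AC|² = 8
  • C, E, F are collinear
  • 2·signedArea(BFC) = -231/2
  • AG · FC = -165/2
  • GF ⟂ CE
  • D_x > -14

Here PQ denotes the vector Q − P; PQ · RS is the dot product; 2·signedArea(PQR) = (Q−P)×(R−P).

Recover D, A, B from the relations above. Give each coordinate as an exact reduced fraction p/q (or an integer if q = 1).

A = (-13, 4)
B = (-17, 29)
D = (-13, 11)

1. A_x = -13  [line 11/2·x + -11/2·y + 187/2 = 0 ∩ |AC|² = 8]
2. A_y = 4  [line 11/2·x + -11/2·y + 187/2 = 0 ∩ |AC|² = 8]
   → A = (-13, 4)
3. B_x = -17  [line -11/2·x + -11/2·y + 66 = 0 ∩ |BF|² = 2377/2]
4. B_y = 29  [line -11/2·x + -11/2·y + 66 = 0 ∩ |BF|² = 2377/2]
   → B = (-17, 29)
5. D_x = -13  [DE · GF = -49/2 ∩ BD · CE = -22]
6. D_y = 11  [DE · GF = -49/2 ∩ BD · CE = -22]
   → D = (-13, 11)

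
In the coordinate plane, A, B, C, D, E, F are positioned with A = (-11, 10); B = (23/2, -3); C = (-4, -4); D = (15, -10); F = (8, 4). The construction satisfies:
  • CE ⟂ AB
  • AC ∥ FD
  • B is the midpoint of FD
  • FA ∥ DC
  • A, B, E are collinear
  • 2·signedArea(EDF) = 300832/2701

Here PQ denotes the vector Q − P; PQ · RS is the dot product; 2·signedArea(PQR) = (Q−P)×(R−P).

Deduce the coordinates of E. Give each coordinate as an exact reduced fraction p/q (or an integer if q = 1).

1. E_x = 844/2701  [A, B, E are collinear ∩ CE ⟂ AB]
2. E_y = 9356/2701  [A, B, E are collinear ∩ CE ⟂ AB]
   → E = (844/2701, 9356/2701)

E = (844/2701, 9356/2701)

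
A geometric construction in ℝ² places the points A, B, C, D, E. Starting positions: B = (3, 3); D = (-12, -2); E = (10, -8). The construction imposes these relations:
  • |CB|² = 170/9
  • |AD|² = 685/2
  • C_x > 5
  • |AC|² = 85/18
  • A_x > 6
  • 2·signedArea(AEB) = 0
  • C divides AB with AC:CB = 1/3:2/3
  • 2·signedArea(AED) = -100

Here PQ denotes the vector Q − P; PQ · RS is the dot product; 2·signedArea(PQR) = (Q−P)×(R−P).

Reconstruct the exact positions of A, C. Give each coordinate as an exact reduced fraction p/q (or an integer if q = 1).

A = (13/2, -5/2)
C = (16/3, -2/3)

1. A_x = 13/2  [2·signedArea(AEB) = 0 ∩ 2·signedArea(AED) = -100]
2. A_y = -5/2  [2·signedArea(AEB) = 0 ∩ 2·signedArea(AED) = -100]
   → A = (13/2, -5/2)
3. C_x = 16/3  [C divides AB with AC:CB = 1/3:2/3]
4. C_y = -2/3  [C divides AB with AC:CB = 1/3:2/3]
   → C = (16/3, -2/3)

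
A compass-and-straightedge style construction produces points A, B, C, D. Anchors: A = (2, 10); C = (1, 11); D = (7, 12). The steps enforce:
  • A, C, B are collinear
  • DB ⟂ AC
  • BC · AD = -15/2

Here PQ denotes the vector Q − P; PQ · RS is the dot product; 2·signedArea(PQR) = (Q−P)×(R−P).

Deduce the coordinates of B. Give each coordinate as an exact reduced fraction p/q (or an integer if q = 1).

1. B_x = 7/2  [A, C, B are collinear ∩ DB ⟂ AC]
2. B_y = 17/2  [A, C, B are collinear ∩ DB ⟂ AC]
   → B = (7/2, 17/2)

B = (7/2, 17/2)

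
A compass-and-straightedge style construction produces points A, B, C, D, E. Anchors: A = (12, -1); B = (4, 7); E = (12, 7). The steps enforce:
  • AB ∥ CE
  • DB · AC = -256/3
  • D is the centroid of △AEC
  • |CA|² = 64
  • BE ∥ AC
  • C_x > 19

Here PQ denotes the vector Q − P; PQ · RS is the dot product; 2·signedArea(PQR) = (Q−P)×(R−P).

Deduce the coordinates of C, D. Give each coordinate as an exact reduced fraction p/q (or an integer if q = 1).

C = (20, -1)
D = (44/3, 5/3)

1. C_x = 20  [AB ∥ CE ∩ BE ∥ AC]
2. C_y = -1  [AB ∥ CE ∩ BE ∥ AC]
   → C = (20, -1)
3. D_x = 44/3  [D is the centroid of △AEC]
4. D_y = 5/3  [D is the centroid of △AEC]
   → D = (44/3, 5/3)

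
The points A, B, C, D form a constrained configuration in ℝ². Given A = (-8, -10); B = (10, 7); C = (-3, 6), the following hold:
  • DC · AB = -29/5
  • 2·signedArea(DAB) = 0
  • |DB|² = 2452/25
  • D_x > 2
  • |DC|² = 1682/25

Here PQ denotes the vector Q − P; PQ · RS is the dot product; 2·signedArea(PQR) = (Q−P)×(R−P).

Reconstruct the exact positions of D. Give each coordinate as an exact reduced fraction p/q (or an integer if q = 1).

D = (14/5, 1/5)

1. D_x = 14/5  [2·signedArea(DAB) = 0 ∩ DC · AB = -29/5]
2. D_y = 1/5  [2·signedArea(DAB) = 0 ∩ DC · AB = -29/5]
   → D = (14/5, 1/5)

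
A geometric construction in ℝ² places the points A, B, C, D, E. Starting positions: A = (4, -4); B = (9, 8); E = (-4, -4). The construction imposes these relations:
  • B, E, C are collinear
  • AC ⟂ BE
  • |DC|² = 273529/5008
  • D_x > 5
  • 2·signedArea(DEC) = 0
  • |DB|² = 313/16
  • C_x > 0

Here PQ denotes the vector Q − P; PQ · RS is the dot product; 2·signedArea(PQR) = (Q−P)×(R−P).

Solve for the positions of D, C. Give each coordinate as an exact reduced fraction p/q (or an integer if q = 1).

1. C_x = 100/313  [B, E, C are collinear ∩ AC ⟂ BE]
2. C_y = -4/313  [B, E, C are collinear ∩ AC ⟂ BE]
   → C = (100/313, -4/313)
3. D_x = 23/4  [line -1248/313·x + 1352/313·y + 416/313 = 0 ∩ |DC|² = 273529/5008]
4. D_y = 5  [line -1248/313·x + 1352/313·y + 416/313 = 0 ∩ |DC|² = 273529/5008]
   → D = (23/4, 5)

C = (100/313, -4/313)
D = (23/4, 5)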